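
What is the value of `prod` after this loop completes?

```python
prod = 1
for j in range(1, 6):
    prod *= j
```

5! = 120
`prod` takes the values: 1 → 2 → 6 → 24 → 120

Answer: 120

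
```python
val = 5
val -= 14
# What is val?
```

Trace:
`val = 5` → val = 5
`val -= 14` → val = -9
So val = -9

Answer: -9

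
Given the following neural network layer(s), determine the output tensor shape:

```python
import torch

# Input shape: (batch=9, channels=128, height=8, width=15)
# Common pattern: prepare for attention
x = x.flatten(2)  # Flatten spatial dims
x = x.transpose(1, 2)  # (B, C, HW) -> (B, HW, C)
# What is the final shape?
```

Input: (9, 128, 8, 15) -> after flatten(2): (9, 128, 120) -> Output: (9, 120, 128)

Answer: (9, 120, 128)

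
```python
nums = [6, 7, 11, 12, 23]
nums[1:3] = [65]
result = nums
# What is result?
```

Trace:
`nums = [6, 7, 11, 12, 23]` → nums = [6, 7, 11, 12, 23]
`nums[1:3] = [65]` → nums = [6, 65, 12, 23]
`result = nums` → result = [6, 65, 12, 23]
So result = [6, 65, 12, 23]

Answer: [6, 65, 12, 23]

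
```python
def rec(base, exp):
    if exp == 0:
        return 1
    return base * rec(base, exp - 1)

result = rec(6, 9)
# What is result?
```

rec(6, 9) = 6 * 6 * 6 * 6 * 6 * 6 * 6 * 6 * 6 = 10077696

Answer: 10077696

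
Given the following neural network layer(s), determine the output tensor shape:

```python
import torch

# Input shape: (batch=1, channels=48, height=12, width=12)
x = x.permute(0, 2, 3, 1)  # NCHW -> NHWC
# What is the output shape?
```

Input: (1, 48, 12, 12) -> Output: (1, 12, 12, 48)

Answer: (1, 12, 12, 48)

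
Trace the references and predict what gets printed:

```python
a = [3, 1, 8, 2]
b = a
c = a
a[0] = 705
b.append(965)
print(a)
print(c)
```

Key concept: multiple aliases.
Step by step:
`a = [3, 1, 8, 2]` → a = [3, 1, 8, 2]
`b = a` → b = [3, 1, 8, 2] (same object as a)
`c = a` → c = [3, 1, 8, 2] (same object as a, b)
`a[0] = 705` → a = [705, 1, 8, 2] (same object as b, c); b = [705, 1, 8, 2] (same object as a, c); c = [705, 1, 8, 2] (same object as a, b)
`b.append(965)` → a = [705, 1, 8, 2, 965] (same object as b, c); b = [705, 1, 8, 2, 965] (same object as a, c); c = [705, 1, 8, 2, 965] (same object as a, b)
`print(a)` → prints [705, 1, 8, 2, 965]
`print(c)` → prints [705, 1, 8, 2, 965]

Answer:
[705, 1, 8, 2, 965]
[705, 1, 8, 2, 965]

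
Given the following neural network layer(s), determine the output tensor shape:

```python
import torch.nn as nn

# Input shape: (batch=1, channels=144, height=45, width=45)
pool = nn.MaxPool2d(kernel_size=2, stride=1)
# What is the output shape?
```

Input: (1, 144, 45, 45) -> Output: (1, 144, 44, 44)

Answer: (1, 144, 44, 44)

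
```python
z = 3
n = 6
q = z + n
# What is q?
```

Trace:
`z = 3` → z = 3
`n = 6` → n = 6
`q = z + n` → q = 9
So q = 9

Answer: 9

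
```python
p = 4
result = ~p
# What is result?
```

Trace:
`p = 4` → p = 4
`result = ~p` → result = -5
So result = -5

Answer: -5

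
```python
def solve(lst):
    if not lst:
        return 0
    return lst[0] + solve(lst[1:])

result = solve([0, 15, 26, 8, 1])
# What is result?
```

0 + 15 + 26 + 8 + 1 + 0 = 50

Answer: 50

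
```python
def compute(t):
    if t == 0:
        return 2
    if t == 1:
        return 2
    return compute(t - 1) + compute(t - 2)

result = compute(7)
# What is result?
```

Build up from base cases: compute(0)=2, compute(1)=2, compute(2)=4, compute(3)=6, compute(4)=10, compute(5)=16, compute(6)=26, ..., compute(7)=42

Answer: 42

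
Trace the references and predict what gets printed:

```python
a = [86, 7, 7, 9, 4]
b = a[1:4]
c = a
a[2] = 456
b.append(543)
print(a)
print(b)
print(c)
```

Key concept: slice vs alias.
Step by step:
`a = [86, 7, 7, 9, 4]` → a = [86, 7, 7, 9, 4]
`b = a[1:4]` → b = [7, 7, 9]
`c = a` → c = [86, 7, 7, 9, 4] (same object as a)
`a[2] = 456` → a = [86, 7, 456, 9, 4] (same object as c); c = [86, 7, 456, 9, 4] (same object as a)
`b.append(543)` → b = [7, 7, 9, 543]
`print(a)` → prints [86, 7, 456, 9, 4]
`print(b)` → prints [7, 7, 9, 543]
`print(c)` → prints [86, 7, 456, 9, 4]

Answer:
[86, 7, 456, 9, 4]
[7, 7, 9, 543]
[86, 7, 456, 9, 4]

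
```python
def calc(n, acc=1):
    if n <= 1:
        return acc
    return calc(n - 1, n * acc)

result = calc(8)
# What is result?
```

Accumulator trace (n, acc): (8, 1) -> (7, 8) -> (6, 56) -> (5, 336) -> (4, 1680) -> (3, 6720) -> (2, 20160) -> (1, 40320) -> return 40320

Answer: 40320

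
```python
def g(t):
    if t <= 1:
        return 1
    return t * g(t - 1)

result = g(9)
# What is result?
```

g(9) = 9 * 8 * 7 * 6 * 5 * 4 * 3 * 2 * 1 = 362880

Answer: 362880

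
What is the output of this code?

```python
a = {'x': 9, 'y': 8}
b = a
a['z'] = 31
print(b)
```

Key concept: dict aliasing.
Step by step:
`a = {'x': 9, 'y': 8}` → a = {'x': 9, 'y': 8}
`b = a` → b = {'x': 9, 'y': 8} (same object as a)
`a['z'] = 31` → a = {'x': 9, 'y': 8, 'z': 31} (same object as b); b = {'x': 9, 'y': 8, 'z': 31} (same object as a)
`print(b)` → prints {'x': 9, 'y': 8, 'z': 31}

Answer: {'x': 9, 'y': 8, 'z': 31}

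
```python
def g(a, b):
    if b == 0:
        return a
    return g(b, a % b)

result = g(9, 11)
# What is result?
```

g(9, 11) -> g(11, 9) -> g(9, 2) -> g(2, 1) -> g(1, 0) -> 1

Answer: 1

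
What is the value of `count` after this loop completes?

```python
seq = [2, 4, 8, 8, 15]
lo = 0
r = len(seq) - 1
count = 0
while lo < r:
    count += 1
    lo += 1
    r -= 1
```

Iterations until pointers meet (list length 5)
`count` takes the values: 0 → 1 → 2

Answer: 2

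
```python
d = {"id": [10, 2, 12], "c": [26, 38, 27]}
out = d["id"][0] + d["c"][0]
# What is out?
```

Trace:
`d = {"id": [10, 2, 12], "c": [26, 38, 27]}` → d = {'id': [10, 2, 12], 'c': [26, 38, 27]}
`out = d["id"][0] + d["c"][0]` → out = 36
So out = 36

Answer: 36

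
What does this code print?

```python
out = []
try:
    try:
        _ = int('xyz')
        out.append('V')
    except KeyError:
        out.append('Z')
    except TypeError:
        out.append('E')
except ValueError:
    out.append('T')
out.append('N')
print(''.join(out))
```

Execution trace: 'T' (outer except ValueError) → 'N' (after the try/except). Output: TN

Answer: TN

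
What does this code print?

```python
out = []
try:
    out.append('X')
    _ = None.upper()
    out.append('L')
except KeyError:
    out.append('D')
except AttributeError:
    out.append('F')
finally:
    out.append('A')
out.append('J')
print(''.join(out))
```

Execution trace: 'X' (try body) → 'F' (except AttributeError) → 'A' (finally) → 'J' (after the try/except). Output: XFAJ

Answer: XFAJ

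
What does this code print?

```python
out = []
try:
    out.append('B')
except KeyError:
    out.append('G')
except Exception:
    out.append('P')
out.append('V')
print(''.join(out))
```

Execution trace: 'B' (try body, no exception) → 'V' (after the try/except). Output: BV

Answer: BV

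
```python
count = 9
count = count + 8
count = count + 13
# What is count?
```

Trace:
`count = 9` → count = 9
`count = count + 8` → count = 17
`count = count + 13` → count = 30
So count = 30

Answer: 30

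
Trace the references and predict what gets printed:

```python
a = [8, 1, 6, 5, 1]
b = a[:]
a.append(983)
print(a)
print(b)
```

Key concept: slice [:] creates copy.
Step by step:
`a = [8, 1, 6, 5, 1]` → a = [8, 1, 6, 5, 1]
`b = a[:]` → b = [8, 1, 6, 5, 1]
`a.append(983)` → a = [8, 1, 6, 5, 1, 983]
`print(a)` → prints [8, 1, 6, 5, 1, 983]
`print(b)` → prints [8, 1, 6, 5, 1]

Answer:
[8, 1, 6, 5, 1, 983]
[8, 1, 6, 5, 1]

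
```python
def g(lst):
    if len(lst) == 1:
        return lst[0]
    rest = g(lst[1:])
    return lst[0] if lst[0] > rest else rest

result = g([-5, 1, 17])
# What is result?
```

Recursive max over [-5, 1, 17] = 17

Answer: 17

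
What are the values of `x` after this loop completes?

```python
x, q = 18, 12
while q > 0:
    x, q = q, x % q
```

GCD of 18 and 12
`x` takes the values: 18 → 12 → 6

Answer: 6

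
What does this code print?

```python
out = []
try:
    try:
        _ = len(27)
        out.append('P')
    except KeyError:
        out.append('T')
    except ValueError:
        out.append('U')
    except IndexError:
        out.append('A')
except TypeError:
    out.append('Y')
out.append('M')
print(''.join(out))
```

Execution trace: 'Y' (outer except TypeError) → 'M' (after the try/except). Output: YM

Answer: YM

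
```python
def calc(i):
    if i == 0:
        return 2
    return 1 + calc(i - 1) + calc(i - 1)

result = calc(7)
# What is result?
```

calc(i) = 1 + 2·calc(i-1), calc(0)=2. Closed form: (2+1)·2^7 - 1 = 383.

Answer: 383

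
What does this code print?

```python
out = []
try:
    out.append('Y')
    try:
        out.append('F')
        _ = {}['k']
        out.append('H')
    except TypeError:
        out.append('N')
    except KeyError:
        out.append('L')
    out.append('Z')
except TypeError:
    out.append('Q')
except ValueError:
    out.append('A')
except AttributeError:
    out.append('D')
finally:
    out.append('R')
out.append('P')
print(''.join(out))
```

Execution trace: 'Y' (try body) → 'F' (inner try body) → 'L' (inner except KeyError) → 'Z' (try body, no exception) → 'R' (finally) → 'P' (after the try/except). Output: YFLZRP

Answer: YFLZRP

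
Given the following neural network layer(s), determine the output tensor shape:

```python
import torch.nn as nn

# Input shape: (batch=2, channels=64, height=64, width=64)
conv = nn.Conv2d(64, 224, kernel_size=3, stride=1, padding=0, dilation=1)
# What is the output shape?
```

Input: (2, 64, 64, 64) -> Output: (2, 224, 62, 62)

Answer: (2, 224, 62, 62)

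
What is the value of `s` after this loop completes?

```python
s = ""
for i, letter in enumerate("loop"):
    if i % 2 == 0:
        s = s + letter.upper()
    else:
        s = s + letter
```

Uppercase even positions in 'loop'
`s` takes the values: "" → "L" → "Lo" → "LoO" → "LoOp"

Answer: "LoOp"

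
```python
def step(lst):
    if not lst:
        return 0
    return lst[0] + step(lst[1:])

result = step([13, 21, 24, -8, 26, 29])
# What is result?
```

13 + 21 + 24 + (-8) + 26 + 29 + 0 = 105

Answer: 105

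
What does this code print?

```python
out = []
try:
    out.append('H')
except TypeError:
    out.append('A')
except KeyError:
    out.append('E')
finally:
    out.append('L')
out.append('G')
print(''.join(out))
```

Execution trace: 'H' (try body, no exception) → 'L' (finally) → 'G' (after the try/except). Output: HLG

Answer: HLG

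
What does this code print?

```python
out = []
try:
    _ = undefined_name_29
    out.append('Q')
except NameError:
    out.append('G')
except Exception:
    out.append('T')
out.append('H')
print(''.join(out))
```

Execution trace: 'G' (except NameError) → 'H' (after the try/except). Output: GH

Answer: GH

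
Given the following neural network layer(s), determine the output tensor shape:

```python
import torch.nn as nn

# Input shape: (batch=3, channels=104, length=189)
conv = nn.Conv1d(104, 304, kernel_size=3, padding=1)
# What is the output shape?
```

Input: (3, 104, 189) -> Output: (3, 304, 189)

Answer: (3, 304, 189)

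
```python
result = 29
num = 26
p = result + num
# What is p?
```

Trace:
`result = 29` → result = 29
`num = 26` → num = 26
`p = result + num` → p = 55
So p = 55

Answer: 55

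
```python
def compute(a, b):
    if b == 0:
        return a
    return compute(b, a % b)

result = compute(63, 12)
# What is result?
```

compute(63, 12) -> compute(12, 3) -> compute(3, 0) -> 3

Answer: 3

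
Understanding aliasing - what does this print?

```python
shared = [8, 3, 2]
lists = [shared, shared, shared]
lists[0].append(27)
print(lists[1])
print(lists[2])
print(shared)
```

Key concept: list of same reference.
Step by step:
`shared = [8, 3, 2]` → shared = [8, 3, 2]
`lists = [shared, shared, shared]` → lists = [[8, 3, 2], [8, 3, 2], [8, 3, 2]]
`lists[0].append(27)` → shared = [8, 3, 2, 27]; lists = [[8, 3, 2, 27], [8, 3, 2, 27], [8, 3, 2, 27]]
`print(lists[1])` → prints [8, 3, 2, 27]
`print(lists[2])` → prints [8, 3, 2, 27]
`print(shared)` → prints [8, 3, 2, 27]

Answer:
[8, 3, 2, 27]
[8, 3, 2, 27]
[8, 3, 2, 27]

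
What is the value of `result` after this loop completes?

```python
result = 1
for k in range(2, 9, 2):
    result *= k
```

Product of even numbers 2 to 8
`result` takes the values: 1 → 2 → 8 → 48 → 384

Answer: 384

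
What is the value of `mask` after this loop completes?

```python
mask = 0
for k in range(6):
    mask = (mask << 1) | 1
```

Build 6 consecutive 1-bits: 0b111111
`mask` takes the values: 0 → 1 → 3 → 7 → 15 → 31 → 63

Answer: 63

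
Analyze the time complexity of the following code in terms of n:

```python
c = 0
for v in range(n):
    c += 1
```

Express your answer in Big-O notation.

Each loop level contributes: n. Multiplying the contributions gives O(n).

Answer: O(n)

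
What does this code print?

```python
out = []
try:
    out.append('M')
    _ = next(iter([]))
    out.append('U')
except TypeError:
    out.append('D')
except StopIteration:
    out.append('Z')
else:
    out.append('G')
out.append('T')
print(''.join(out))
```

Execution trace: 'M' (try body) → 'Z' (except StopIteration) → 'T' (after the try/except). Output: MZT

Answer: MZT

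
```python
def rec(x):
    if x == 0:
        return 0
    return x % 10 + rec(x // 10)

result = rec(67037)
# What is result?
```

Sum of digits of 67037: 7 + 3 + 0 + 7 + 6 = 23

Answer: 23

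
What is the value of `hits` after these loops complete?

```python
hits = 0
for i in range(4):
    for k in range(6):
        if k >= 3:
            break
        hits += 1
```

Inner breaks at 3, outer runs 4 times
`hits` takes the values: 0 → 1 → 2 → 3 → 4 → 5 → 6 → 7 → 8 → 9 → 10 → 11 → 12

Answer: 12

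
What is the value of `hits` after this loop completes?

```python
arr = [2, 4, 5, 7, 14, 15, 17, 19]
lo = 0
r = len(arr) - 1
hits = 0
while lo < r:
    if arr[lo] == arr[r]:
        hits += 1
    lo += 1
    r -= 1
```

Count matching pairs from ends
`hits` takes the values: 0

Answer: 0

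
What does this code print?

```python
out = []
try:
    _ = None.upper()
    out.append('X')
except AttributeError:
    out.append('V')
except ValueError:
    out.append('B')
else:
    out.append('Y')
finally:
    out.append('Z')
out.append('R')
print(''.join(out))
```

Execution trace: 'V' (except AttributeError) → 'Z' (finally) → 'R' (after the try/except). Output: VZR

Answer: VZR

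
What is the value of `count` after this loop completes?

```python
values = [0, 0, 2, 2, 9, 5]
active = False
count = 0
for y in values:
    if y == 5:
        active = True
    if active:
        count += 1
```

Count elements after first 5 in [0, 0, 2, 2, 9, 5]
`count` takes the values: 0 → 1

Answer: 1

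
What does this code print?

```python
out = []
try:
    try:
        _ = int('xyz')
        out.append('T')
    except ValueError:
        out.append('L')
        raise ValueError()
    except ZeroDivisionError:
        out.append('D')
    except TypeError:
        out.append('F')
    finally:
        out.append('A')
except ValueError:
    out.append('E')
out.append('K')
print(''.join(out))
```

Execution trace: 'L' (inner except ValueError) → 'A' (inner finally) → 'E' (outer except ValueError) → 'K' (after the try/except). Output: LAEK

Answer: LAEK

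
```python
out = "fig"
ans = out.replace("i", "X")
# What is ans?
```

Trace:
`out = "fig"` → out = 'fig'
`ans = out.replace("i", "X")` → ans = 'fXg'
So ans = 'fXg'

Answer: 'fXg'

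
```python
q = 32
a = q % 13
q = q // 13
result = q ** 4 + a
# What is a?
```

Trace:
`q = 32` → q = 32
`a = q % 13` → a = 6
`q = q // 13` → q = 2
`result = q ** 4 + a` → result = 22
So a = 6

Answer: 6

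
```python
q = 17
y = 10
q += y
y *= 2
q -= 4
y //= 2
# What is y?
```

Trace:
`q = 17` → q = 17
`y = 10` → y = 10
`q += y` → q = 27
`y *= 2` → y = 20
`q -= 4` → q = 23
`y //= 2` → y = 10
So y = 10

Answer: 10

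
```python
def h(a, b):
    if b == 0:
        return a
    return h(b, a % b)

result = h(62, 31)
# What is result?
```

h(62, 31) -> h(31, 0) -> 31

Answer: 31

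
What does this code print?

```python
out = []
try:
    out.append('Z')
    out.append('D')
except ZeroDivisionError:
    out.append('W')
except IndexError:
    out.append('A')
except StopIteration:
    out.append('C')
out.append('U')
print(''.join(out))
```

Execution trace: 'Z' (try body) → 'D' (try body, no exception) → 'U' (after the try/except). Output: ZDU

Answer: ZDU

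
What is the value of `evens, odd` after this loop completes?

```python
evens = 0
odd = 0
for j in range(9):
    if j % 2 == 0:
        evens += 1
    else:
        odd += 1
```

Count evens and odds in range(9)
`evens, odd` takes the values: (0, 0) → (1, 0) → (1, 1) → (2, 1) → (2, 2) → (3, 2) → (3, 3) → (4, 3) → (4, 4) → (5, 4)

Answer: 5, 4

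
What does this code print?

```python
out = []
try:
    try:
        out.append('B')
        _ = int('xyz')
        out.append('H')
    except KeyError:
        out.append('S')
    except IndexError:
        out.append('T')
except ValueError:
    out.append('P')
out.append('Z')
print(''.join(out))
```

Execution trace: 'B' (try body) → 'P' (outer except ValueError) → 'Z' (after the try/except). Output: BPZ

Answer: BPZ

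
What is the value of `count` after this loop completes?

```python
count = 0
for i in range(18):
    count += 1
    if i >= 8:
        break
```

Loop breaks when i reaches 8, count is 9
`count` takes the values: 0 → 1 → 2 → 3 → 4 → 5 → 6 → 7 → 8 → 9

Answer: 9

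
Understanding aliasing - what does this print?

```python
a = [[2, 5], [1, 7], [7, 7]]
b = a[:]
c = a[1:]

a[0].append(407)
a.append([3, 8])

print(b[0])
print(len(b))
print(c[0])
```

Key concept: slice with nested mutation.
Step by step:
`a = [[2, 5], [1, 7], [7, 7]]` → a = [[2, 5], [1, 7], [7, 7]]
`b = a[:]` → b = [[2, 5], [1, 7], [7, 7]]
`c = a[1:]` → c = [[1, 7], [7, 7]]
`a[0].append(407)` → a = [[2, 5, 407], [1, 7], [7, 7]]; b = [[2, 5, 407], [1, 7], [7, 7]]
`a.append([3, 8])` → a = [[2, 5, 407], [1, 7], [7, 7], [3, 8]]
`print(b[0])` → prints [2, 5, 407]
`print(len(b))` → prints 3
`print(c[0])` → prints [1, 7]

Answer:
[2, 5, 407]
3
[1, 7]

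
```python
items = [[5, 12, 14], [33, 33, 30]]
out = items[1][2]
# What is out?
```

Trace:
`items = [[5, 12, 14], [33, 33, 30]]` → items = [[5, 12, 14], [33, 33, 30]]
`out = items[1][2]` → out = 30
So out = 30

Answer: 30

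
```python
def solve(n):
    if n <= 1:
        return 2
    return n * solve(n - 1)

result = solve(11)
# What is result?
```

solve(11) = 11 * 10 * 9 * 8 * 7 * 6 * 5 * 4 * 3 * 2 * 2 = 79833600

Answer: 79833600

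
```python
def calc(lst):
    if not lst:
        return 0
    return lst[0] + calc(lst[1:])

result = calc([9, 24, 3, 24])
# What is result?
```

9 + 24 + 3 + 24 + 0 = 60

Answer: 60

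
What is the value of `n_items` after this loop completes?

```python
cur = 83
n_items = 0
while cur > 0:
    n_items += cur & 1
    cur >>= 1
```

Count set bits in 83 (binary: 0b1010011)
`n_items` takes the values: 0 → 1 → 2 → 3 → 4

Answer: 4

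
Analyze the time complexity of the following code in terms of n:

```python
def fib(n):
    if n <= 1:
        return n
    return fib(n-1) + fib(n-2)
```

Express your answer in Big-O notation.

This is Recursive Fibonacci (naive). Time complexity: O(2^n).

Answer: O(2^n)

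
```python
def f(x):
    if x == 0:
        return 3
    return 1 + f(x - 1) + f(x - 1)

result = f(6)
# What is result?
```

f(x) = 1 + 2·f(x-1), f(0)=3. Closed form: (3+1)·2^6 - 1 = 255.

Answer: 255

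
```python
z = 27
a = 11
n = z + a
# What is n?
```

Trace:
`z = 27` → z = 27
`a = 11` → a = 11
`n = z + a` → n = 38
So n = 38

Answer: 38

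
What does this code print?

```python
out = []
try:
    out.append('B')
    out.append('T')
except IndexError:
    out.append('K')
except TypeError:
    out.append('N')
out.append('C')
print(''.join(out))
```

Execution trace: 'B' (try body) → 'T' (try body, no exception) → 'C' (after the try/except). Output: BTC

Answer: BTC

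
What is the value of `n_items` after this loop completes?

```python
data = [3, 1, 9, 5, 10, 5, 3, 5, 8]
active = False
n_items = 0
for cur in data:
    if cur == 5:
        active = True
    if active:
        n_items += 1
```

Count elements after first 5 in [3, 1, 9, 5, 10, 5, 3, 5, 8]
`n_items` takes the values: 0 → 1 → 2 → 3 → 4 → 5 → 6

Answer: 6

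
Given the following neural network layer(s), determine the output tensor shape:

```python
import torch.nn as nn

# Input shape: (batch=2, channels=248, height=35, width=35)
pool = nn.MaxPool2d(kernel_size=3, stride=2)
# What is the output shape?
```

Input: (2, 248, 35, 35) -> Output: (2, 248, 17, 17)

Answer: (2, 248, 17, 17)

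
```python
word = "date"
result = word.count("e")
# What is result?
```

Trace:
`word = "date"` → word = 'date'
`result = word.count("e")` → result = 1
So result = 1

Answer: 1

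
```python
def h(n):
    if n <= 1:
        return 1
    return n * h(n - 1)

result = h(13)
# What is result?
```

h(13) = 13 * 12 * 11 * 10 * 9 * 8 * 7 * 6 * 5 * 4 * 3 * 2 * 1 = 6227020800

Answer: 6227020800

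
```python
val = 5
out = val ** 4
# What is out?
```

Trace:
`val = 5` → val = 5
`out = val ** 4` → out = 625
So out = 625

Answer: 625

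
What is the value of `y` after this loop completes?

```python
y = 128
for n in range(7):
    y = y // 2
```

Halve 7 times: 128 // 2^7 = 1
`y` takes the values: 128 → 64 → 32 → 16 → 8 → 4 → 2 → 1

Answer: 1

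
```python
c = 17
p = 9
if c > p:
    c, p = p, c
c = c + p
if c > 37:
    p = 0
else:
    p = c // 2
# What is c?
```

Trace:
`c = 17` → c = 17
`p = 9` → p = 9
`if c > p: ...` → c > p is True → c = 9; p = 17
`c = c + p` → c = 26
`if c > 37: ...` → c > 37 is False, take else branch → p = 13
So c = 26

Answer: 26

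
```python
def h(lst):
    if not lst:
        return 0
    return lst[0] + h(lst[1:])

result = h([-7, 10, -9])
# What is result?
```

(-7) + 10 + (-9) + 0 = -6

Answer: -6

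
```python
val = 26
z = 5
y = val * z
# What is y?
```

Trace:
`val = 26` → val = 26
`z = 5` → z = 5
`y = val * z` → y = 130
So y = 130

Answer: 130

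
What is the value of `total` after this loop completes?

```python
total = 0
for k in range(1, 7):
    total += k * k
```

Sum of squares 1² to 6² = 91
`total` takes the values: 0 → 1 → 5 → 14 → 30 → 55 → 91

Answer: 91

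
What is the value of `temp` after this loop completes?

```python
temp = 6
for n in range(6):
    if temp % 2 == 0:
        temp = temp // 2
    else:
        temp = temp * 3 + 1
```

Collatz-style transformation from 6
`temp` takes the values: 6 → 3 → 10 → 5 → 16 → 8 → 4

Answer: 4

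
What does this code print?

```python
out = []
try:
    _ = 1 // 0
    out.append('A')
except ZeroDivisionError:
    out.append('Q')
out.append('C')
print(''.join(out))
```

Execution trace: 'Q' (except ZeroDivisionError) → 'C' (after the try/except). Output: QC

Answer: QC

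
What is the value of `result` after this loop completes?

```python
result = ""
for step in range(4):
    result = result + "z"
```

Repeat 'z' 4 times
`result` takes the values: "" → "z" → "zz" → "zzz" → "zzzz"

Answer: "zzzz"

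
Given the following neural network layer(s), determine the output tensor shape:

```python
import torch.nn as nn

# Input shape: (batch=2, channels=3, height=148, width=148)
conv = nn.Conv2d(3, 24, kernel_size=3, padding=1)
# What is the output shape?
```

Input: (2, 3, 148, 148) -> Output: (2, 24, 148, 148)

Answer: (2, 24, 148, 148)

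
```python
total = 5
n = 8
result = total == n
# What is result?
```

Trace:
`total = 5` → total = 5
`n = 8` → n = 8
`result = total == n` → result = False
So result = False

Answer: False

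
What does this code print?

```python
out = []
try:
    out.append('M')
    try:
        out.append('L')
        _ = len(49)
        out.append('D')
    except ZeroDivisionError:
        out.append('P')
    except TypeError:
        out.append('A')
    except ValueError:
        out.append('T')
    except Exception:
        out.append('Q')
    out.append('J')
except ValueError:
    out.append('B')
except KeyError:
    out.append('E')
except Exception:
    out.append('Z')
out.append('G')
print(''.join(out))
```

Execution trace: 'M' (try body) → 'L' (inner try body) → 'A' (inner except TypeError) → 'J' (try body, no exception) → 'G' (after the try/except). Output: MLAJG

Answer: MLAJG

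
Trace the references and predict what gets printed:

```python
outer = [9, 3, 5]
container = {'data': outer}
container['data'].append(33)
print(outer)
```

Key concept: dict holds reference to list.
Step by step:
`outer = [9, 3, 5]` → outer = [9, 3, 5]
`container = {'data': outer}` → container = {'data': [9, 3, 5]}
`container['data'].append(33)` → outer = [9, 3, 5, 33]; container = {'data': [9, 3, 5, 33]}
`print(outer)` → prints [9, 3, 5, 33]

Answer: [9, 3, 5, 33]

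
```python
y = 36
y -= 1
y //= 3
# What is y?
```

Trace:
`y = 36` → y = 36
`y -= 1` → y = 35
`y //= 3` → y = 11
So y = 11

Answer: 11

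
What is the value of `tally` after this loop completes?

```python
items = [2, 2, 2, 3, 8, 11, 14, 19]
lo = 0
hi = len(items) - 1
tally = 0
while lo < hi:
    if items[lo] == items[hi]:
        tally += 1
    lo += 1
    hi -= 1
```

Count matching pairs from ends
`tally` takes the values: 0

Answer: 0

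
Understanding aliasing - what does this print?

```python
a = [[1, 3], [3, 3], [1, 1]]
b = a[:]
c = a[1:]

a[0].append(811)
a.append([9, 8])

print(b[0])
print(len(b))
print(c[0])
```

Key concept: slice with nested mutation.
Step by step:
`a = [[1, 3], [3, 3], [1, 1]]` → a = [[1, 3], [3, 3], [1, 1]]
`b = a[:]` → b = [[1, 3], [3, 3], [1, 1]]
`c = a[1:]` → c = [[3, 3], [1, 1]]
`a[0].append(811)` → a = [[1, 3, 811], [3, 3], [1, 1]]; b = [[1, 3, 811], [3, 3], [1, 1]]
`a.append([9, 8])` → a = [[1, 3, 811], [3, 3], [1, 1], [9, 8]]
`print(b[0])` → prints [1, 3, 811]
`print(len(b))` → prints 3
`print(c[0])` → prints [3, 3]

Answer:
[1, 3, 811]
3
[3, 3]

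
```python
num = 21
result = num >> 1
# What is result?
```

Trace:
`num = 21` → num = 21
`result = num >> 1` → result = 10
So result = 10

Answer: 10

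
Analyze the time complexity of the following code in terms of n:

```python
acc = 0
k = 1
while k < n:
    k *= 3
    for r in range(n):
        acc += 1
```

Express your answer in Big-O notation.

Each loop level contributes: log n × n. Multiplying the contributions gives O(n log n).

Answer: O(n log n)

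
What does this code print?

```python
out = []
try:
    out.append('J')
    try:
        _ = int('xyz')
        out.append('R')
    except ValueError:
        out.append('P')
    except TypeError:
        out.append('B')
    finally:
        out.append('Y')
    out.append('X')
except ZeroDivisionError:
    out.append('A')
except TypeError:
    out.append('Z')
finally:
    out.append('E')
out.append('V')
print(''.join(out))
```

Execution trace: 'J' (try body) → 'P' (inner except ValueError) → 'Y' (inner finally) → 'X' (try body, no exception) → 'E' (finally) → 'V' (after the try/except). Output: JPYXEV

Answer: JPYXEV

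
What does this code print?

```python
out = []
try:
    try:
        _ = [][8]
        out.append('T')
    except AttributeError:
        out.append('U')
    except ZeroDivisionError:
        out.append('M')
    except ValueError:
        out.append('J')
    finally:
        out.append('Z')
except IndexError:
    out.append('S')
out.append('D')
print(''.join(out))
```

Execution trace: 'Z' (finally) → 'S' (outer except IndexError) → 'D' (after the try/except). Output: ZSD

Answer: ZSD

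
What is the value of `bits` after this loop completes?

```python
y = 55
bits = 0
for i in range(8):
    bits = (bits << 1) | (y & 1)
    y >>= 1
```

Reverse lowest 8 bits of 55
`bits` takes the values: 0 → 1 → 3 → 7 → 14 → 29 → 59 → 118 → 236

Answer: 236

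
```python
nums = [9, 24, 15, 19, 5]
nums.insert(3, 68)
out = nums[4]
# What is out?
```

Trace:
`nums = [9, 24, 15, 19, 5]` → nums = [9, 24, 15, 19, 5]
`nums.insert(3, 68)` → nums = [9, 24, 15, 68, 19, 5]
`out = nums[4]` → out = 19
So out = 19

Answer: 19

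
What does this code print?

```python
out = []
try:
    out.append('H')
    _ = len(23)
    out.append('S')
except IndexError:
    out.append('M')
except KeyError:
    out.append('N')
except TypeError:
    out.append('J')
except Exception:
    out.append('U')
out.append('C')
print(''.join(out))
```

Execution trace: 'H' (try body) → 'J' (except TypeError) → 'C' (after the try/except). Output: HJC

Answer: HJC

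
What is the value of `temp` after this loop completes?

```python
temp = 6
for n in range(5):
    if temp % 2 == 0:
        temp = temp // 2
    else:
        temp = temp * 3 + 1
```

Collatz-style transformation from 6
`temp` takes the values: 6 → 3 → 10 → 5 → 16 → 8

Answer: 8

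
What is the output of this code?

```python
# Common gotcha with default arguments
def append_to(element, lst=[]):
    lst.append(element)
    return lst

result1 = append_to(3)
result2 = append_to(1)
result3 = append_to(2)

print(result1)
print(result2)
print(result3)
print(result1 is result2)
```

Key concept: mutable default argument gotcha.
Step by step:
`result1 = append_to(3)` → result1 = [3]
`result2 = append_to(1)` → result1 = [3, 1] (same object as result2); result2 = [3, 1] (same object as result1)
`result3 = append_to(2)` → result1 = [3, 1, 2] (same object as result2, result3); result2 = [3, 1, 2] (same object as result1, result3); result3 = [3, 1, 2] (same object as result1, result2)
`print(result1)` → prints [3, 1, 2]
`print(result2)` → prints [3, 1, 2]
`print(result3)` → prints [3, 1, 2]
`print(result1 is result2)` → prints True

Answer:
[3, 1, 2]
[3, 1, 2]
[3, 1, 2]
True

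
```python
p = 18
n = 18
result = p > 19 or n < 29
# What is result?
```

Trace:
`p = 18` → p = 18
`n = 18` → n = 18
`result = p > 19 or n < 29` → result = True
So result = True

Answer: True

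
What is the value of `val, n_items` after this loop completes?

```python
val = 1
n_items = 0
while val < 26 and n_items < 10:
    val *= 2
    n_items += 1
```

Double until >= 26 or 10 iterations
`val, n_items` takes the values: (1, 0) → (2, 0) → (2, 1) → (4, 1) → (4, 2) → (8, 2) → (8, 3) → (16, 3) → (16, 4) → (32, 4) → (32, 5)

Answer: 32, 5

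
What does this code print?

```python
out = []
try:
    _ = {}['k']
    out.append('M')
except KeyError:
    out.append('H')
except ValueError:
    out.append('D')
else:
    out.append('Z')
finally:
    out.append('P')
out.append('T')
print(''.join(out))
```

Execution trace: 'H' (except KeyError) → 'P' (finally) → 'T' (after the try/except). Output: HPT

Answer: HPT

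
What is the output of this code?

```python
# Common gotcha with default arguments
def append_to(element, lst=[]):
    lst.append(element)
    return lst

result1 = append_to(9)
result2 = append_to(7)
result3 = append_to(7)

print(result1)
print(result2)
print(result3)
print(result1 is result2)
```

Key concept: mutable default argument gotcha.
Step by step:
`result1 = append_to(9)` → result1 = [9]
`result2 = append_to(7)` → result1 = [9, 7] (same object as result2); result2 = [9, 7] (same object as result1)
`result3 = append_to(7)` → result1 = [9, 7, 7] (same object as result2, result3); result2 = [9, 7, 7] (same object as result1, result3); result3 = [9, 7, 7] (same object as result1, result2)
`print(result1)` → prints [9, 7, 7]
`print(result2)` → prints [9, 7, 7]
`print(result3)` → prints [9, 7, 7]
`print(result1 is result2)` → prints True

Answer:
[9, 7, 7]
[9, 7, 7]
[9, 7, 7]
True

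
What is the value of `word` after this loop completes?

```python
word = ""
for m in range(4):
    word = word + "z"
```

Repeat 'z' 4 times
`word` takes the values: "" → "z" → "zz" → "zzz" → "zzzz"

Answer: "zzzz"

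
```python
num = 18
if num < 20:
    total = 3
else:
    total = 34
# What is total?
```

Trace:
`num = 18` → num = 18
`if num < 20: ...` → num < 20 is True → total = 3
So total = 3

Answer: 3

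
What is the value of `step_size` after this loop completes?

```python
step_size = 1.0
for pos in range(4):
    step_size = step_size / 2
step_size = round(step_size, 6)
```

Halving LR 4 times: 1 / 2^4
`step_size` takes the values: 1.0 → 0.5 → 0.25 → 0.125 → 0.0625

Answer: 0.0625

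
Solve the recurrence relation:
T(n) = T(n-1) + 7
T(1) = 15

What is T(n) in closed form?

Unrolling: T(n) = T(1) + 7·(n-1) = 15 + 7(n-1) = 7n + 8.

Answer: T(n) = 7n + 8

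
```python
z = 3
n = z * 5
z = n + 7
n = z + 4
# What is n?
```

Trace:
`z = 3` → z = 3
`n = z * 5` → n = 15
`z = n + 7` → z = 22
`n = z + 4` → n = 26
So n = 26

Answer: 26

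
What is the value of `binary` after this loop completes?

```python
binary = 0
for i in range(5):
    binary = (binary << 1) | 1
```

Build 5 consecutive 1-bits: 0b11111
`binary` takes the values: 0 → 1 → 3 → 7 → 15 → 31

Answer: 31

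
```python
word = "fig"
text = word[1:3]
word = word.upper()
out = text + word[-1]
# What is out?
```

Trace:
`word = "fig"` → word = 'fig'
`text = word[1:3]` → text = 'ig'
`word = word.upper()` → word = 'FIG'
`out = text + word[-1]` → out = 'igG'
So out = 'igG'

Answer: 'igG'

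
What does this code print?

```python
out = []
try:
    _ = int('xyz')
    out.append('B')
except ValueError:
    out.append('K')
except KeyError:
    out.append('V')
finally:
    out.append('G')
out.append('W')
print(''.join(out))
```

Execution trace: 'K' (except ValueError) → 'G' (finally) → 'W' (after the try/except). Output: KGW

Answer: KGW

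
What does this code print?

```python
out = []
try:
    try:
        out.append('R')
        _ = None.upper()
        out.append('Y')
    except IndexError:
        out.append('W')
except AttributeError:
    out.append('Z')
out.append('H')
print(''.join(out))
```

Execution trace: 'R' (try body) → 'Z' (outer except AttributeError) → 'H' (after the try/except). Output: RZH

Answer: RZH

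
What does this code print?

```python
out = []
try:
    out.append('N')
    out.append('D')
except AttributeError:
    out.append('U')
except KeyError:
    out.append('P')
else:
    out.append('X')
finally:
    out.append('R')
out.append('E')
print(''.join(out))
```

Execution trace: 'N' (try body) → 'D' (try body, no exception) → 'X' (else) → 'R' (finally) → 'E' (after the try/except). Output: NDXRE

Answer: NDXRE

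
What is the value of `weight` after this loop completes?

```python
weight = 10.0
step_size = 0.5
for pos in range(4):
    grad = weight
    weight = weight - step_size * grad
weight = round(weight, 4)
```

Gradient descent: w = 10.0 * (1 - 0.5)^4
`weight` takes the values: 10.0 → 5.0 → 2.5 → 1.25 → 0.625

Answer: 0.625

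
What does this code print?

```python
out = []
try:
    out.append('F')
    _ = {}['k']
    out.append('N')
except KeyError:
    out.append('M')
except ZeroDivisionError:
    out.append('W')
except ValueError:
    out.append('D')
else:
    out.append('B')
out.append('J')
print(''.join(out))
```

Execution trace: 'F' (try body) → 'M' (except KeyError) → 'J' (after the try/except). Output: FMJ

Answer: FMJ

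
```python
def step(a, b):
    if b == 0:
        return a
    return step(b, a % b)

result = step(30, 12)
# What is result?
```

step(30, 12) -> step(12, 6) -> step(6, 0) -> 6

Answer: 6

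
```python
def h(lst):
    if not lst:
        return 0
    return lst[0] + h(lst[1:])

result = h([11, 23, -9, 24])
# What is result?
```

11 + 23 + (-9) + 24 + 0 = 49

Answer: 49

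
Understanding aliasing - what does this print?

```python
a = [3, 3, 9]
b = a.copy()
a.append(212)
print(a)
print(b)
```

Key concept: list.copy() creates independent copy.
Step by step:
`a = [3, 3, 9]` → a = [3, 3, 9]
`b = a.copy()` → b = [3, 3, 9]
`a.append(212)` → a = [3, 3, 9, 212]
`print(a)` → prints [3, 3, 9, 212]
`print(b)` → prints [3, 3, 9]

Answer:
[3, 3, 9, 212]
[3, 3, 9]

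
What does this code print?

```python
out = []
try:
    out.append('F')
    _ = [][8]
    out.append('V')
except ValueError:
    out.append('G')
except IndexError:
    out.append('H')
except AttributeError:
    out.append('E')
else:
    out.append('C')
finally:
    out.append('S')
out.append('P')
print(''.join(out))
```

Execution trace: 'F' (try body) → 'H' (except IndexError) → 'S' (finally) → 'P' (after the try/except). Output: FHSP

Answer: FHSP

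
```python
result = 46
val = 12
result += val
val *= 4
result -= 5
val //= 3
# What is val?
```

Trace:
`result = 46` → result = 46
`val = 12` → val = 12
`result += val` → result = 58
`val *= 4` → val = 48
`result -= 5` → result = 53
`val //= 3` → val = 16
So val = 16

Answer: 16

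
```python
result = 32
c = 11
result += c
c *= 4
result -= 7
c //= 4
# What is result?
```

Trace:
`result = 32` → result = 32
`c = 11` → c = 11
`result += c` → result = 43
`c *= 4` → c = 44
`result -= 7` → result = 36
`c //= 4` → c = 11
So result = 36

Answer: 36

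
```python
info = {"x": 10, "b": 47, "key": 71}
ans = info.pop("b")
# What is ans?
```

Trace:
`info = {"x": 10, "b": 47, "key": 71}` → info = {'x': 10, 'b': 47, 'key': 71}
`ans = info.pop("b")` → info = {'x': 10, 'key': 71}; ans = 47
So ans = 47

Answer: 47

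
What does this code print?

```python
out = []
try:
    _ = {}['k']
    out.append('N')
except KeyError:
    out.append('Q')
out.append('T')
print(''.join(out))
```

Execution trace: 'Q' (except KeyError) → 'T' (after the try/except). Output: QT

Answer: QT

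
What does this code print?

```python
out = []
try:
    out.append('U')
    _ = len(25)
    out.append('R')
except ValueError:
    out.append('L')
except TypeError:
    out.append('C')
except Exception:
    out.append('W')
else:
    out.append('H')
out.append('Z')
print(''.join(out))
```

Execution trace: 'U' (try body) → 'C' (except TypeError) → 'Z' (after the try/except). Output: UCZ

Answer: UCZ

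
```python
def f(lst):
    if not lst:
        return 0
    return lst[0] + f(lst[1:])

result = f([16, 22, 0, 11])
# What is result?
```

16 + 22 + 0 + 11 + 0 = 49

Answer: 49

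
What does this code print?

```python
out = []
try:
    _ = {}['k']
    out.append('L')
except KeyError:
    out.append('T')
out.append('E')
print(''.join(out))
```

Execution trace: 'T' (except KeyError) → 'E' (after the try/except). Output: TE

Answer: TE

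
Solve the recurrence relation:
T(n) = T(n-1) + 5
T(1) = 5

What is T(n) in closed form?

Unrolling: T(n) = T(1) + 5·(n-1) = 5 + 5(n-1) = 5n.

Answer: T(n) = 5n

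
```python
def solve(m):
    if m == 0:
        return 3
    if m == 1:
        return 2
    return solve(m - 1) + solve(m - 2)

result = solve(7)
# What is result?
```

Build up from base cases: solve(0)=3, solve(1)=2, solve(2)=5, solve(3)=7, solve(4)=12, solve(5)=19, solve(6)=31, ..., solve(7)=50

Answer: 50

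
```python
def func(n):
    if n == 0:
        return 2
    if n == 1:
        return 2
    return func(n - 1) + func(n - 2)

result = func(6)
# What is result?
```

Build up from base cases: func(0)=2, func(1)=2, func(2)=4, func(3)=6, func(4)=10, func(5)=16, func(6)=26

Answer: 26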